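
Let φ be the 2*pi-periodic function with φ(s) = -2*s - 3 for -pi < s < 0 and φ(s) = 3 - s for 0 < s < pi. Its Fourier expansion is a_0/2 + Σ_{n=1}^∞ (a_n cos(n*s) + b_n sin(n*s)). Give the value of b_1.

b_1 = 1/pi ∫_{-pi}^{pi} φ(s) sin(s) ds.
Split the integral at the breakpoints.
Integrating by parts (boundary term plus one more integral), an antiderivative of (-2*s - 3) sin(s) is 2*s*cos(s) - 2*sin(s) + 3*cos(s); evaluating from -pi to 0: ∫_{-pi}^{0} (-2*s - 3) sin(s) ds = (3) - (-3 + 2*pi) = 6 - 2*pi.
Integrating by parts (boundary term plus one more integral), an antiderivative of (3 - s) sin(s) is s*cos(s) - sin(s) - 3*cos(s); evaluating from 0 to pi: ∫_{0}^{pi} (3 - s) sin(s) ds = (3 - pi) - (-3) = 6 - pi.
Summing the pieces and multiplying by (1/pi) gives b_1 = -3 + 12/pi.

-3 + 12/pi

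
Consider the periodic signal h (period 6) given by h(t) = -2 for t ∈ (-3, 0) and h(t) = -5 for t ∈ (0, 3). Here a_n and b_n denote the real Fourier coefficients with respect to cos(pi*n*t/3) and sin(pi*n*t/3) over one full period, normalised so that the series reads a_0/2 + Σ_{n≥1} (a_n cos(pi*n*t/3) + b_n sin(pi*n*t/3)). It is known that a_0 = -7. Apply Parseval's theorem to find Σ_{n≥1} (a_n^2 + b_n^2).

9/2

Parseval: a_0^2/2 + Σ_{n≥1} (a_n^2+b_n^2) = 1/3 ∫_{-3}^{3} h(t)^2 dt = 29.
Subtract a_0^2/2 = 49/2: Σ (a_n^2+b_n^2) = 9/2.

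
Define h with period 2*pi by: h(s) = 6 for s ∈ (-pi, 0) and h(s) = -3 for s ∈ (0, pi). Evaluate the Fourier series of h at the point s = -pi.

3/2

At s = -pi the one-sided limits are h(-pi^-) = -3 and h(-pi^+) = 6.
By Dirichlet's theorem the series converges to their average, [(-3) + (6)]/2 = 3/2.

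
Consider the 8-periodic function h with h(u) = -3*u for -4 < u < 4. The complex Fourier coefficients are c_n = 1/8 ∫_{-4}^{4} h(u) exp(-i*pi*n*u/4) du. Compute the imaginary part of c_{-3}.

-4/pi

Since h is real-valued, Im(c_{-3}) = -1/8 ∫_{-4}^{4} h(u) sin(-3*pi*u/4) du = b_{3}/2.
h is odd and sin(-3*pi*u/4) is odd, so the integrand is even: ∫_{-4}^{4} h(u) sin(-3*pi*u/4) du = 2∫_0^{4} h(u) sin(-3*pi*u/4) du.
Integrating by parts (boundary term plus one more integral), an antiderivative of (-3*u) sin(-3*pi*u/4) is -4*u*cos(3*pi*u/4)/pi + 16*sin(3*pi*u/4)/(3*pi**2); evaluating from 0 to 4: ∫_{0}^{4} (-3*u) sin(-3*pi*u/4) du = (16/pi) - (0) = 16/pi.
So ∫_{-4}^{4} h(u) sin(-3*pi*u/4) du = 32/pi.
Hence Im(c_{-3}) = (-1/8)·(32/pi) = -4/pi.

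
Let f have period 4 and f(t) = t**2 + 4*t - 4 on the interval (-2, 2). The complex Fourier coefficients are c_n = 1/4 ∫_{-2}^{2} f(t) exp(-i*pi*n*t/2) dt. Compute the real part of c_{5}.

Since f is real-valued, Re(c_{5}) = 1/4 ∫_{-2}^{2} f(t) cos(5*pi*t/2) dt = a_{5}/2.
Integrating by parts twice (tabular method), an antiderivative of (t**2 + 4*t - 4) cos(5*pi*t/2) is 2*t**2*sin(5*pi*t/2)/(5*pi) + 8*t*sin(5*pi*t/2)/(5*pi) + 8*t*cos(5*pi*t/2)/(25*pi**2) - 8*sin(5*pi*t/2)/(5*pi) - 16*sin(5*pi*t/2)/(125*pi**3) + 16*cos(5*pi*t/2)/(25*pi**2); evaluating from -2 to 2: ∫_{-2}^{2} (t**2 + 4*t - 4) cos(5*pi*t/2) dt = (-32/(25*pi**2)) - (0) = -32/(25*pi**2).
Hence Re(c_{5}) = (1/4)·(-32/(25*pi**2)) = -8/(25*pi**2).

-8/(25*pi**2)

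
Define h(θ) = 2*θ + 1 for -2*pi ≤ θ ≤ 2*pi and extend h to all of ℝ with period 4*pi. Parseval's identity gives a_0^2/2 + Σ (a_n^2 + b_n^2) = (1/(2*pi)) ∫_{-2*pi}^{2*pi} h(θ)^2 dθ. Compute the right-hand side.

(1/(2*pi)) ∫_{-2*pi}^{2*pi} h(θ)^2 dθ = (1/(2*pi)) · (4*pi + 64*pi**3/3) = 2 + 32*pi**2/3.

2 + 32*pi**2/3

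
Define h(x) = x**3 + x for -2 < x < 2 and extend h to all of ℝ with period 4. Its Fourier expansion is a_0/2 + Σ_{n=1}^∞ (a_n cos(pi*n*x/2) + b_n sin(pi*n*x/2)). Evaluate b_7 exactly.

b_7 = 1/2 ∫_{-2}^{2} h(x) sin(7*pi*x/2) dx.
h is odd and sin(7*pi*x/2) is odd, so the integrand is even and b_7 = ∫_0^{2} h(x) sin(7*pi*x/2) dx.
Integrating by parts three times (tabular method), an antiderivative of (x**3 + x) sin(7*pi*x/2) is -2*x**3*cos(7*pi*x/2)/(7*pi) + 12*x**2*sin(7*pi*x/2)/(49*pi**2) - 2*x*cos(7*pi*x/2)/(7*pi) + 48*x*cos(7*pi*x/2)/(343*pi**3) - 96*sin(7*pi*x/2)/(2401*pi**4) + 4*sin(7*pi*x/2)/(49*pi**2); evaluating from 0 to 2: ∫_{0}^{2} (x**3 + x) sin(7*pi*x/2) dx = (4*(-24 + 245*pi**2)/(343*pi**3)) - (0) = 4*(-24 + 245*pi**2)/(343*pi**3).
Hence b_7 = 4*(-24 + 245*pi**2)/(343*pi**3).

4*(-24 + 245*pi**2)/(343*pi**3)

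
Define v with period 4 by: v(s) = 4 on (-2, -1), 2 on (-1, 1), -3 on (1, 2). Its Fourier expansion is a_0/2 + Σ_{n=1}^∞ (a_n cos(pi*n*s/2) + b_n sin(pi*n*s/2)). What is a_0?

a_0 = 1/2 ∫_{-2}^{2} v(s) ds = 1/2 · (5) = 5/2.

5/2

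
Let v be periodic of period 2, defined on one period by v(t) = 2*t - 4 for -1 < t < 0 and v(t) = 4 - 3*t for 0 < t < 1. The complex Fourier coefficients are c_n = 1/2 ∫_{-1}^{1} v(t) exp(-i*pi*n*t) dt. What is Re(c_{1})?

5/pi**2

Since v is real-valued, Re(c_{1}) = 1/2 ∫_{-1}^{1} v(t) cos(pi*t) dt = a_{1}/2.
Split the integral at the breakpoints.
Integrating by parts (boundary term plus one more integral), an antiderivative of (2*t - 4) cos(pi*t) is 2*t*sin(pi*t)/pi - 4*sin(pi*t)/pi + 2*cos(pi*t)/pi**2; evaluating from -1 to 0: ∫_{-1}^{0} (2*t - 4) cos(pi*t) dt = (2/pi**2) - (-2/pi**2) = 4/pi**2.
Integrating by parts (boundary term plus one more integral), an antiderivative of (4 - 3*t) cos(pi*t) is -3*t*sin(pi*t)/pi + 4*sin(pi*t)/pi - 3*cos(pi*t)/pi**2; evaluating from 0 to 1: ∫_{0}^{1} (4 - 3*t) cos(pi*t) dt = (3/pi**2) - (-3/pi**2) = 6/pi**2.
So ∫_{-1}^{1} v(t) cos(pi*t) dt = 10/pi**2.
Hence Re(c_{1}) = (1/2)·(10/pi**2) = 5/pi**2.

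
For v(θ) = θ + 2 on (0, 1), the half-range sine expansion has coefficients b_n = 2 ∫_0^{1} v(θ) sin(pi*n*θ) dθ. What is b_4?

b_4 = 2 ∫_0^{1} (θ + 2) sin(4*pi*θ) dθ.
Integrating by parts (boundary term plus one more integral), an antiderivative of (θ + 2) sin(4*pi*θ) is -θ*cos(4*pi*θ)/(4*pi) + sin(4*pi*θ)/(16*pi**2) - cos(4*pi*θ)/(2*pi); evaluating from 0 to 1: ∫_{0}^{1} (θ + 2) sin(4*pi*θ) dθ = (-3/(4*pi)) - (-1/(2*pi)) = -1/(4*pi).
Hence b_4 = 2·(-1/(4*pi)) = -1/(2*pi).

-1/(2*pi)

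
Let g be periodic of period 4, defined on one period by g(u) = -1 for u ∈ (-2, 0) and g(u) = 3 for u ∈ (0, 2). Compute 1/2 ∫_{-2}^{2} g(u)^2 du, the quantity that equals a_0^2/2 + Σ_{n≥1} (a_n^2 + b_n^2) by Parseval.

10

1/2 ∫_{-2}^{2} g(u)^2 du = 1/2 · (20) = 10.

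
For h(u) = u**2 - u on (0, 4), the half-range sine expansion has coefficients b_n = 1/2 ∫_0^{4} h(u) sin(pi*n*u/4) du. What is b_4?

-6/pi

b_4 = 1/2 ∫_0^{4} (u**2 - u) sin(pi*u) du.
Integrating by parts twice (tabular method), an antiderivative of (u**2 - u) sin(pi*u) is -u**2*cos(pi*u)/pi + 2*u*sin(pi*u)/pi**2 + u*cos(pi*u)/pi - sin(pi*u)/pi**2 + 2*cos(pi*u)/pi**3; evaluating from 0 to 4: ∫_{0}^{4} (u**2 - u) sin(pi*u) du = (-12/pi + 2/pi**3) - (2/pi**3) = -12/pi.
Hence b_4 = (1/2)·(-12/pi) = -6/pi.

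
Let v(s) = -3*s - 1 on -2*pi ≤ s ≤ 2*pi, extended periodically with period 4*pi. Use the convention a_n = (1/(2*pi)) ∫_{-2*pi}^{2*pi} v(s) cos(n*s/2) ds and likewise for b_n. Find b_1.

b_1 = (1/(2*pi)) ∫_{-2*pi}^{2*pi} v(s) sin(s/2) ds.
Integrating by parts (boundary term plus one more integral), an antiderivative of (-3*s - 1) sin(s/2) is 6*s*cos(s/2) - 12*sin(s/2) + 2*cos(s/2); evaluating from -2*pi to 2*pi: ∫_{-2*pi}^{2*pi} (-3*s - 1) sin(s/2) ds = (-12*pi - 2) - (-2 + 12*pi) = -24*pi.
Hence b_1 = (1/(2*pi))·(-24*pi) = -12.

-12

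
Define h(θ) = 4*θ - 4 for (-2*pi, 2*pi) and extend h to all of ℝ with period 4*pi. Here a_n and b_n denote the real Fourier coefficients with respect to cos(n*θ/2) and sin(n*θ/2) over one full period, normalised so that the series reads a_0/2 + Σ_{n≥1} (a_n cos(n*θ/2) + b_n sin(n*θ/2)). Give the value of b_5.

16/5

b_5 = (1/(2*pi)) ∫_{-2*pi}^{2*pi} h(θ) sin(5*θ/2) dθ.
Integrating by parts (boundary term plus one more integral), an antiderivative of (4*θ - 4) sin(5*θ/2) is -8*θ*cos(5*θ/2)/5 + 16*sin(5*θ/2)/25 + 8*cos(5*θ/2)/5; evaluating from -2*pi to 2*pi: ∫_{-2*pi}^{2*pi} (4*θ - 4) sin(5*θ/2) dθ = (-8/5 + 16*pi/5) - (-16*pi/5 - 8/5) = 32*pi/5.
Hence b_5 = (1/(2*pi))·(32*pi/5) = 16/5.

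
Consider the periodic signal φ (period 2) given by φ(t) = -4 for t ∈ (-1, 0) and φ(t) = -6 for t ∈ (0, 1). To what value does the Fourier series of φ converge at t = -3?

t = -3 differs from t = -1 by -1 full period(s), and the series is 2-periodic.
At t = -1 the one-sided limits are φ(-1^-) = -6 and φ(-1^+) = -4.
By Dirichlet's theorem the series converges to their average, [(-6) + (-4)]/2 = -5.

-5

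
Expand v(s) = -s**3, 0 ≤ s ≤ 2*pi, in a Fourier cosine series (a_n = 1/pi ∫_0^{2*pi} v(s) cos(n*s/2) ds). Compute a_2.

a_2 = 1/pi ∫_0^{2*pi} (-s**3) cos(s) ds.
Integrating by parts three times (tabular method), an antiderivative of (-s**3) cos(s) is -s**3*sin(s) - 3*s**2*cos(s) + 6*s*sin(s) + 6*cos(s); evaluating from 0 to 2*pi: ∫_{0}^{2*pi} (-s**3) cos(s) ds = (6 - 12*pi**2) - (6) = -12*pi**2.
Hence a_2 = (1/pi)·(-12*pi**2) = -12*pi.

-12*pi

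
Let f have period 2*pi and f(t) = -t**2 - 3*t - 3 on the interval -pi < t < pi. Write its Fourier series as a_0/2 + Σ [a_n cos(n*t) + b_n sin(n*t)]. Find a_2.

a_2 = 1/pi ∫_{-pi}^{pi} f(t) cos(2*t) dt.
Integrating by parts twice (tabular method), an antiderivative of (-t**2 - 3*t - 3) cos(2*t) is -t**2*sin(2*t)/2 - 3*t*sin(2*t)/2 - t*cos(2*t)/2 - 5*sin(2*t)/4 - 3*cos(2*t)/4; evaluating from -pi to pi: ∫_{-pi}^{pi} (-t**2 - 3*t - 3) cos(2*t) dt = (-pi/2 - 3/4) - (-3/4 + pi/2) = -pi.
Hence a_2 = (1/pi)·(-pi) = -1.

-1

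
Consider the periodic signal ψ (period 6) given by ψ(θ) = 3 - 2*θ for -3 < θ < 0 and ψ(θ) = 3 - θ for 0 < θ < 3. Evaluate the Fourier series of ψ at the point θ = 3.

9/2

At θ = 3 the one-sided limits are ψ(3^-) = 0 and ψ(3^+) = 9.
By Dirichlet's theorem the series converges to their average, [(0) + (9)]/2 = 9/2.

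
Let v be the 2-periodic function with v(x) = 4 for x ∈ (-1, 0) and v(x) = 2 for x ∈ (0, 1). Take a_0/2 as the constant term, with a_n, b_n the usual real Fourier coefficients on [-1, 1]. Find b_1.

b_1 = ∫_{-1}^{1} v(x) sin(pi*x) dx.
Split the integral at the breakpoints.
Directly, an antiderivative of (4) sin(pi*x) is -4*cos(pi*x)/pi; evaluating from -1 to 0: ∫_{-1}^{0} (4) sin(pi*x) dx = (-4/pi) - (4/pi) = -8/pi.
Directly, an antiderivative of (2) sin(pi*x) is -2*cos(pi*x)/pi; evaluating from 0 to 1: ∫_{0}^{1} (2) sin(pi*x) dx = (2/pi) - (-2/pi) = 4/pi.
Summing the pieces gives b_1 = -4/pi.

-4/pi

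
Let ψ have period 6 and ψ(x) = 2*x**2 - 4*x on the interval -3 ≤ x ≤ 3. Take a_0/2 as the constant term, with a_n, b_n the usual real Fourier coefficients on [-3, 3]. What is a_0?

12

a_0 = 1/3 ∫_{-3}^{3} ψ(x) dx = 1/3 · (36) = 12.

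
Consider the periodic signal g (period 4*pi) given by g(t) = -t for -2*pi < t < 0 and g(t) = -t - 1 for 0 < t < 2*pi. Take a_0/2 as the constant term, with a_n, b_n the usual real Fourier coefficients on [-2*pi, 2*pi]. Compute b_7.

2*(-2*pi - 1)/(7*pi)

b_7 = (1/(2*pi)) ∫_{-2*pi}^{2*pi} g(t) sin(7*t/2) dt.
Split the integral at the breakpoints.
Integrating by parts (boundary term plus one more integral), an antiderivative of (-t) sin(7*t/2) is 2*t*cos(7*t/2)/7 - 4*sin(7*t/2)/49; evaluating from -2*pi to 0: ∫_{-2*pi}^{0} (-t) sin(7*t/2) dt = (0) - (4*pi/7) = -4*pi/7.
Integrating by parts (boundary term plus one more integral), an antiderivative of (-t - 1) sin(7*t/2) is 2*t*cos(7*t/2)/7 - 4*sin(7*t/2)/49 + 2*cos(7*t/2)/7; evaluating from 0 to 2*pi: ∫_{0}^{2*pi} (-t - 1) sin(7*t/2) dt = (-4*pi/7 - 2/7) - (2/7) = -4*pi/7 - 4/7.
Summing the pieces and multiplying by (1/(2*pi)) gives b_7 = 2*(-2*pi - 1)/(7*pi).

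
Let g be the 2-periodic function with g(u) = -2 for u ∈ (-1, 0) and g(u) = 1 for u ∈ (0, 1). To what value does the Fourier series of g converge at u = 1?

-1/2

At u = 1 the one-sided limits are g(1^-) = 1 and g(1^+) = -2.
By Dirichlet's theorem the series converges to their average, [(1) + (-2)]/2 = -1/2.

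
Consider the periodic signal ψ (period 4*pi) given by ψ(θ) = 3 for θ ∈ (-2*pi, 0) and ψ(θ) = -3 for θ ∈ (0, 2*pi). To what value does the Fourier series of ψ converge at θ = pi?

-3

ψ is continuous at θ = pi with value -3, so the series converges to -3 there.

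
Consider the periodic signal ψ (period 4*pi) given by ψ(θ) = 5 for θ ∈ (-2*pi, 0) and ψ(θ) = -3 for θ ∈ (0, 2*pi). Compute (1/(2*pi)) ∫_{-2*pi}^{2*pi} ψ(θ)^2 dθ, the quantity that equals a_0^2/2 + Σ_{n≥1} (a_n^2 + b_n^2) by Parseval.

(1/(2*pi)) ∫_{-2*pi}^{2*pi} ψ(θ)^2 dθ = (1/(2*pi)) · (68*pi) = 34.

34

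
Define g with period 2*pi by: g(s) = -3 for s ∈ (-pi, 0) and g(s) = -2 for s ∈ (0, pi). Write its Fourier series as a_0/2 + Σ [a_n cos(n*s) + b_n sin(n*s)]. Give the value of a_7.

a_7 = 1/pi ∫_{-pi}^{pi} g(s) cos(7*s) ds.
Split the integral at the breakpoints.
Directly, an antiderivative of (-3) cos(7*s) is -3*sin(7*s)/7; evaluating from -pi to 0: ∫_{-pi}^{0} (-3) cos(7*s) ds = (0) - (0) = 0.
Directly, an antiderivative of (-2) cos(7*s) is -2*sin(7*s)/7; evaluating from 0 to pi: ∫_{0}^{pi} (-2) cos(7*s) ds = (0) - (0) = 0.
Summing the pieces and multiplying by (1/pi) gives a_7 = 0.

0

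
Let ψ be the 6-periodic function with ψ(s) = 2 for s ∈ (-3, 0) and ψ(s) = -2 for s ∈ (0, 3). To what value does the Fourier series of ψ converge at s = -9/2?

s = -9/2 differs from s = 3/2 by -1 full period(s), and the series is 6-periodic.
ψ is continuous at s = 3/2 with value -2, so the series converges to -2 there.

-2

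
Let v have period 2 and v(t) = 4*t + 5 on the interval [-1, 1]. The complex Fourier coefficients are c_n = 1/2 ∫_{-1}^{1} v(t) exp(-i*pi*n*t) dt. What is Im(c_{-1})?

4/pi

Since v is real-valued, Im(c_{-1}) = -1/2 ∫_{-1}^{1} v(t) sin(-pi*t) dt = b_{1}/2.
Integrating by parts (boundary term plus one more integral), an antiderivative of (4*t + 5) sin(-pi*t) is 4*t*cos(pi*t)/pi - 4*sin(pi*t)/pi**2 + 5*cos(pi*t)/pi; evaluating from -1 to 1: ∫_{-1}^{1} (4*t + 5) sin(-pi*t) dt = (-9/pi) - (-1/pi) = -8/pi.
Hence Im(c_{-1}) = (-1/2)·(-8/pi) = 4/pi.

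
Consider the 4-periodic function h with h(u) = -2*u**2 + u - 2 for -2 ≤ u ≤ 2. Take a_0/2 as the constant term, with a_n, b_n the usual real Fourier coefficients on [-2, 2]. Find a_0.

a_0 = 1/2 ∫_{-2}^{2} h(u) du = 1/2 · (-56/3) = -28/3.

-28/3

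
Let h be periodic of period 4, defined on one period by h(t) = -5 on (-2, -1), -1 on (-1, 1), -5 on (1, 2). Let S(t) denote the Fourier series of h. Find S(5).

-3

t = 5 differs from t = 1 by 1 full period(s), and the series is 4-periodic.
At t = 1 the one-sided limits are h(1^-) = -1 and h(1^+) = -5.
By Dirichlet's theorem the series converges to their average, [(-1) + (-5)]/2 = -3.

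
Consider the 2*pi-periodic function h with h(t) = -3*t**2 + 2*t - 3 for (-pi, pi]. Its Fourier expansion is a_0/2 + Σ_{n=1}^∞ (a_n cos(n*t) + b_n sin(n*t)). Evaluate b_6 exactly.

b_6 = 1/pi ∫_{-pi}^{pi} h(t) sin(6*t) dt.
Integrating by parts twice (tabular method), an antiderivative of (-3*t**2 + 2*t - 3) sin(6*t) is t**2*cos(6*t)/2 - t*sin(6*t)/6 - t*cos(6*t)/3 + sin(6*t)/18 + 17*cos(6*t)/36; evaluating from -pi to pi: ∫_{-pi}^{pi} (-3*t**2 + 2*t - 3) sin(6*t) dt = (-pi/3 + 17/36 + pi**2/2) - (17/36 + pi/3 + pi**2/2) = -2*pi/3.
Hence b_6 = (1/pi)·(-2*pi/3) = -2/3.

-2/3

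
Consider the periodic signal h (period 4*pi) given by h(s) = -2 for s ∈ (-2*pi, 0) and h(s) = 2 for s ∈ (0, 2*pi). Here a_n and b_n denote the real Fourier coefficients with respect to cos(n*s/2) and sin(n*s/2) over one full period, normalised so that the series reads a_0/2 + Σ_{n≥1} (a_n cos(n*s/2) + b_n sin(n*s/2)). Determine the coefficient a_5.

a_5 = (1/(2*pi)) ∫_{-2*pi}^{2*pi} h(s) cos(5*s/2) ds.
h is odd and cos(5*s/2) is even, so the integrand is odd over a symmetric interval and the integral vanishes.

0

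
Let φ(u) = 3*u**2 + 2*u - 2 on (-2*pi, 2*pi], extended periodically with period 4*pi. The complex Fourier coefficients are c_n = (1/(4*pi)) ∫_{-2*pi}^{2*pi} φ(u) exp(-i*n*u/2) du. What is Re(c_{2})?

Since φ is real-valued, Re(c_{2}) = (1/(4*pi)) ∫_{-2*pi}^{2*pi} φ(u) cos(u) du = a_{2}/2.
Integrating by parts twice (tabular method), an antiderivative of (3*u**2 + 2*u - 2) cos(u) is 3*u**2*sin(u) + 2*u*sin(u) + 6*u*cos(u) - 8*sin(u) + 2*cos(u); evaluating from -2*pi to 2*pi: ∫_{-2*pi}^{2*pi} (3*u**2 + 2*u - 2) cos(u) du = (2 + 12*pi) - (2 - 12*pi) = 24*pi.
Hence Re(c_{2}) = (1/(4*pi))·(24*pi) = 6.

6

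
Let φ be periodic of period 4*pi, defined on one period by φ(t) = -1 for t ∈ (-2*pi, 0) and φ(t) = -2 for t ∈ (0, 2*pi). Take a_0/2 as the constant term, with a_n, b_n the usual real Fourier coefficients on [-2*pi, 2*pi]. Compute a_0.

-3

a_0 = (1/(2*pi)) ∫_{-2*pi}^{2*pi} φ(t) dt = (1/(2*pi)) · (-6*pi) = -3.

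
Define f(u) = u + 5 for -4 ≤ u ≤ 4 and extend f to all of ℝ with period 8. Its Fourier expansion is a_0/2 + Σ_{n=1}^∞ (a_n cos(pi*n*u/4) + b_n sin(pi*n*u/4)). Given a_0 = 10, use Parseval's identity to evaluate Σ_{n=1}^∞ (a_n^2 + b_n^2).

Parseval: a_0^2/2 + Σ_{n≥1} (a_n^2+b_n^2) = 1/4 ∫_{-4}^{4} f(u)^2 du = 182/3.
Subtract a_0^2/2 = 50: Σ (a_n^2+b_n^2) = 32/3.

32/3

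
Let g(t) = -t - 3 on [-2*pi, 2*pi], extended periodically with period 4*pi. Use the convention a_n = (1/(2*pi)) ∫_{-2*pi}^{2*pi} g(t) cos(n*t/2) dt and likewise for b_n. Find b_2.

b_2 = (1/(2*pi)) ∫_{-2*pi}^{2*pi} g(t) sin(t) dt.
Integrating by parts (boundary term plus one more integral), an antiderivative of (-t - 3) sin(t) is t*cos(t) - sin(t) + 3*cos(t); evaluating from -2*pi to 2*pi: ∫_{-2*pi}^{2*pi} (-t - 3) sin(t) dt = (3 + 2*pi) - (3 - 2*pi) = 4*pi.
Hence b_2 = (1/(2*pi))·(4*pi) = 2.

2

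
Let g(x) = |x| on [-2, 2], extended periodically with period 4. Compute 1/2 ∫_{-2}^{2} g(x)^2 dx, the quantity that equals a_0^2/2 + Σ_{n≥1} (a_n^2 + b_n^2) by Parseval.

8/3

1/2 ∫_{-2}^{2} g(x)^2 dx = 1/2 · (16/3) = 8/3.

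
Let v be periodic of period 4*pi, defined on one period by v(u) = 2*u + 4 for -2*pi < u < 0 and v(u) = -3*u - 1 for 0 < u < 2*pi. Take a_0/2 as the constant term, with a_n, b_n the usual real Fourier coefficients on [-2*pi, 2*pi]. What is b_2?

1

b_2 = (1/(2*pi)) ∫_{-2*pi}^{2*pi} v(u) sin(u) du.
Split the integral at the breakpoints.
Integrating by parts (boundary term plus one more integral), an antiderivative of (2*u + 4) sin(u) is -2*u*cos(u) + 2*sin(u) - 4*cos(u); evaluating from -2*pi to 0: ∫_{-2*pi}^{0} (2*u + 4) sin(u) du = (-4) - (-4 + 4*pi) = -4*pi.
Integrating by parts (boundary term plus one more integral), an antiderivative of (-3*u - 1) sin(u) is 3*u*cos(u) - 3*sin(u) + cos(u); evaluating from 0 to 2*pi: ∫_{0}^{2*pi} (-3*u - 1) sin(u) du = (1 + 6*pi) - (1) = 6*pi.
Summing the pieces and multiplying by (1/(2*pi)) gives b_2 = 1.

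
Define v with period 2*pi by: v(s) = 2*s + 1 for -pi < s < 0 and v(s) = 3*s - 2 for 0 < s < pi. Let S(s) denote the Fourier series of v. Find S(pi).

-1/2 + pi/2

s = pi differs from s = -pi by 1 full period(s), and the series is 2*pi-periodic.
At s = -pi the one-sided limits are v(-pi^-) = -2 + 3*pi and v(-pi^+) = 1 - 2*pi.
By Dirichlet's theorem the series converges to their average, [(-2 + 3*pi) + (1 - 2*pi)]/2 = -1/2 + pi/2.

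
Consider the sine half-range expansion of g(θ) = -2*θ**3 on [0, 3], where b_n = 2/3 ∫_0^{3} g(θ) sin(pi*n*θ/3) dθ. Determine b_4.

-81/(8*pi**3) + 27/pi

b_4 = 2/3 ∫_0^{3} (-2*θ**3) sin(4*pi*θ/3) dθ.
Integrating by parts three times (tabular method), an antiderivative of (-2*θ**3) sin(4*pi*θ/3) is 3*θ**3*cos(4*pi*θ/3)/(2*pi) - 27*θ**2*sin(4*pi*θ/3)/(8*pi**2) - 81*θ*cos(4*pi*θ/3)/(16*pi**3) + 243*sin(4*pi*θ/3)/(64*pi**4); evaluating from 0 to 3: ∫_{0}^{3} (-2*θ**3) sin(4*pi*θ/3) dθ = (81*(-3 + 8*pi**2)/(16*pi**3)) - (0) = 81*(-3 + 8*pi**2)/(16*pi**3).
Hence b_4 = (2/3)·(81*(-3 + 8*pi**2)/(16*pi**3)) = -81/(8*pi**3) + 27/pi.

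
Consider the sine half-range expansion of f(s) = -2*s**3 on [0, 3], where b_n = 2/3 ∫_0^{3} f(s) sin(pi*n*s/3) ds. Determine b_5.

b_5 = 2/3 ∫_0^{3} (-2*s**3) sin(5*pi*s/3) ds.
Integrating by parts three times (tabular method), an antiderivative of (-2*s**3) sin(5*pi*s/3) is 6*s**3*cos(5*pi*s/3)/(5*pi) - 54*s**2*sin(5*pi*s/3)/(25*pi**2) - 324*s*cos(5*pi*s/3)/(125*pi**3) + 972*sin(5*pi*s/3)/(625*pi**4); evaluating from 0 to 3: ∫_{0}^{3} (-2*s**3) sin(5*pi*s/3) ds = (162*(6 - 25*pi**2)/(125*pi**3)) - (0) = 162*(6 - 25*pi**2)/(125*pi**3).
Hence b_5 = (2/3)·(162*(6 - 25*pi**2)/(125*pi**3)) = 108*(6 - 25*pi**2)/(125*pi**3).

108*(6 - 25*pi**2)/(125*pi**3)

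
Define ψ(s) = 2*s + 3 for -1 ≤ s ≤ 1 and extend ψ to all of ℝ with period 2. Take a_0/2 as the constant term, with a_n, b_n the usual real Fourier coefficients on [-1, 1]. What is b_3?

4/(3*pi)

b_3 = ∫_{-1}^{1} ψ(s) sin(3*pi*s) ds.
Integrating by parts (boundary term plus one more integral), an antiderivative of (2*s + 3) sin(3*pi*s) is -2*s*cos(3*pi*s)/(3*pi) + 2*sin(3*pi*s)/(9*pi**2) - cos(3*pi*s)/pi; evaluating from -1 to 1: ∫_{-1}^{1} (2*s + 3) sin(3*pi*s) ds = (5/(3*pi)) - (1/(3*pi)) = 4/(3*pi).
Hence b_3 = 4/(3*pi).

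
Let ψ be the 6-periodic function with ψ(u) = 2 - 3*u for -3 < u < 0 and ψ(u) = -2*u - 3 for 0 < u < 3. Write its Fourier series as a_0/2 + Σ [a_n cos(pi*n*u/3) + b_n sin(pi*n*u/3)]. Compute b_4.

15/(4*pi)

b_4 = 1/3 ∫_{-3}^{3} ψ(u) sin(4*pi*u/3) du.
Split the integral at the breakpoints.
Integrating by parts (boundary term plus one more integral), an antiderivative of (2 - 3*u) sin(4*pi*u/3) is 9*u*cos(4*pi*u/3)/(4*pi) - 27*sin(4*pi*u/3)/(16*pi**2) - 3*cos(4*pi*u/3)/(2*pi); evaluating from -3 to 0: ∫_{-3}^{0} (2 - 3*u) sin(4*pi*u/3) du = (-3/(2*pi)) - (-33/(4*pi)) = 27/(4*pi).
Integrating by parts (boundary term plus one more integral), an antiderivative of (-2*u - 3) sin(4*pi*u/3) is 3*u*cos(4*pi*u/3)/(2*pi) - 9*sin(4*pi*u/3)/(8*pi**2) + 9*cos(4*pi*u/3)/(4*pi); evaluating from 0 to 3: ∫_{0}^{3} (-2*u - 3) sin(4*pi*u/3) du = (27/(4*pi)) - (9/(4*pi)) = 9/(2*pi).
Summing the pieces and multiplying by (1/3) gives b_4 = 15/(4*pi).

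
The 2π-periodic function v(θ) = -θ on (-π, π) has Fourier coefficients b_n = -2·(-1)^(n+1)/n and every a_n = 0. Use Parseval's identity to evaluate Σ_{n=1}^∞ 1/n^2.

pi**2/6

Parseval: Σ b_n^2 = (1/π) ∫_{-π}^{π} v(θ)^2 dθ = 2*pi**2/3.
Σ b_n^2 = Σ 4/n^2, so Σ 1/n^2 = (2*pi**2/3)/4 = pi**2/6.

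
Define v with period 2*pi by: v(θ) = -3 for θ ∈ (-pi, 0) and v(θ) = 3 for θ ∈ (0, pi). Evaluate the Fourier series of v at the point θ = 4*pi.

θ = 4*pi differs from θ = 0 by 2 full period(s), and the series is 2*pi-periodic.
At θ = 0 the one-sided limits are v(0^-) = -3 and v(0^+) = 3.
By Dirichlet's theorem the series converges to their average, [(-3) + (3)]/2 = 0.

0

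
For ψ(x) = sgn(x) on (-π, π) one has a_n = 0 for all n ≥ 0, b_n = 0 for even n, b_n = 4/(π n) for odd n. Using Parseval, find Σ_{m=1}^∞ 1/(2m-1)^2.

pi**2/8

Parseval: Σ b_n^2 = (1/π) ∫_{-π}^{π} ψ(x)^2 dx = 2.
Only odd n contribute, with b_n^2 = 16/(π^2 n^2), so Σ_{m≥1} 1/(2m-1)^2 = π^2·(2)/16 = pi**2/8.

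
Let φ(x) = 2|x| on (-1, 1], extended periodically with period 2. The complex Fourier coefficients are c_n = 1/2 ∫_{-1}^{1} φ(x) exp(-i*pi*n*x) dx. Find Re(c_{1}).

-4/pi**2

Since φ is real-valued, Re(c_{1}) = 1/2 ∫_{-1}^{1} φ(x) cos(pi*x) dx = a_{1}/2.
φ is even and cos(pi*x) is even, so the integrand is even: ∫_{-1}^{1} φ(x) cos(pi*x) dx = 2∫_0^{1} φ(x) cos(pi*x) dx.
Integrating by parts (boundary term plus one more integral), an antiderivative of (2*x) cos(pi*x) is 2*x*sin(pi*x)/pi + 2*cos(pi*x)/pi**2; evaluating from 0 to 1: ∫_{0}^{1} (2*x) cos(pi*x) dx = (-2/pi**2) - (2/pi**2) = -4/pi**2.
So ∫_{-1}^{1} φ(x) cos(pi*x) dx = -8/pi**2.
Hence Re(c_{1}) = (1/2)·(-8/pi**2) = -4/pi**2.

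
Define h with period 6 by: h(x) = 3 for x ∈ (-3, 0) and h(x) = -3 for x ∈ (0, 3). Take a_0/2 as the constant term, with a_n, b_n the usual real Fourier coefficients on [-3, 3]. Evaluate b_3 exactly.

b_3 = 1/3 ∫_{-3}^{3} h(x) sin(pi*x) dx.
h is odd and sin(pi*x) is odd, so the integrand is even and b_3 = 2/3 ∫_0^{3} h(x) sin(pi*x) dx.
Directly, an antiderivative of (-3) sin(pi*x) is 3*cos(pi*x)/pi; evaluating from 0 to 3: ∫_{0}^{3} (-3) sin(pi*x) dx = (-3/pi) - (3/pi) = -6/pi.
Hence b_3 = (2/3)·(-6/pi) = -4/pi.

-4/pi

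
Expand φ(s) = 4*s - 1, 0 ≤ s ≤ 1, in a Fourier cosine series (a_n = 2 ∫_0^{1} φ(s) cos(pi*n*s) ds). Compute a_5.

-16/(25*pi**2)

a_5 = 2 ∫_0^{1} (4*s - 1) cos(5*pi*s) ds.
Integrating by parts (boundary term plus one more integral), an antiderivative of (4*s - 1) cos(5*pi*s) is 4*s*sin(5*pi*s)/(5*pi) - sin(5*pi*s)/(5*pi) + 4*cos(5*pi*s)/(25*pi**2); evaluating from 0 to 1: ∫_{0}^{1} (4*s - 1) cos(5*pi*s) ds = (-4/(25*pi**2)) - (4/(25*pi**2)) = -8/(25*pi**2).
Hence a_5 = 2·(-8/(25*pi**2)) = -16/(25*pi**2).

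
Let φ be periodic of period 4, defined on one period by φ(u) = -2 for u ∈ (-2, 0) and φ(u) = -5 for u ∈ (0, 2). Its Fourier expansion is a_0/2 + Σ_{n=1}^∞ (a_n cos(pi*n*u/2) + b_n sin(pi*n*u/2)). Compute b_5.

b_5 = 1/2 ∫_{-2}^{2} φ(u) sin(5*pi*u/2) du.
Split the integral at the breakpoints.
Directly, an antiderivative of (-2) sin(5*pi*u/2) is 4*cos(5*pi*u/2)/(5*pi); evaluating from -2 to 0: ∫_{-2}^{0} (-2) sin(5*pi*u/2) du = (4/(5*pi)) - (-4/(5*pi)) = 8/(5*pi).
Directly, an antiderivative of (-5) sin(5*pi*u/2) is 2*cos(5*pi*u/2)/pi; evaluating from 0 to 2: ∫_{0}^{2} (-5) sin(5*pi*u/2) du = (-2/pi) - (2/pi) = -4/pi.
Summing the pieces and multiplying by (1/2) gives b_5 = -6/(5*pi).

-6/(5*pi)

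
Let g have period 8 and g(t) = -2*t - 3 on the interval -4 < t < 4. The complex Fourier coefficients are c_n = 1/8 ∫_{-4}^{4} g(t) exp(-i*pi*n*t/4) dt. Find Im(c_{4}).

-2/pi

Since g is real-valued, Im(c_{4}) = -1/8 ∫_{-4}^{4} g(t) sin(pi*t) dt = -b_{4}/2.
Integrating by parts (boundary term plus one more integral), an antiderivative of (-2*t - 3) sin(pi*t) is 2*t*cos(pi*t)/pi - 2*sin(pi*t)/pi**2 + 3*cos(pi*t)/pi; evaluating from -4 to 4: ∫_{-4}^{4} (-2*t - 3) sin(pi*t) dt = (11/pi) - (-5/pi) = 16/pi.
Hence Im(c_{4}) = (-1/8)·(16/pi) = -2/pi.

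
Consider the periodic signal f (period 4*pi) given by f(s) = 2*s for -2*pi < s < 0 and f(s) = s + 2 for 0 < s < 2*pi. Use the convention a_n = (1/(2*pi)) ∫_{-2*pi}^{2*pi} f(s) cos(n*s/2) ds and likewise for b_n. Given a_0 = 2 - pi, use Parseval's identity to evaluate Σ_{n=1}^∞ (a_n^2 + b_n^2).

Parseval: a_0^2/2 + Σ_{n≥1} (a_n^2+b_n^2) = (1/(2*pi)) ∫_{-2*pi}^{2*pi} f(s)^2 ds = 4 + 4*pi + 20*pi**2/3.
Subtract a_0^2/2 = (2 - pi)**2/2: Σ (a_n^2+b_n^2) = 2 + 6*pi + 37*pi**2/6.

2 + 6*pi + 37*pi**2/6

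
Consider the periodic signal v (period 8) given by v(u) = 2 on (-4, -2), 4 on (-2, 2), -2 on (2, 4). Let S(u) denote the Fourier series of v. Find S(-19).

2

u = -19 differs from u = -3 by -2 full period(s), and the series is 8-periodic.
v is continuous at u = -3 with value 2, so the series converges to 2 there.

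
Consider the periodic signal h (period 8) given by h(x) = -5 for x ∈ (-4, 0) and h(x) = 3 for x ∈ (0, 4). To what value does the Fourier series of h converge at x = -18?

x = -18 differs from x = -2 by -2 full period(s), and the series is 8-periodic.
h is continuous at x = -2 with value -5, so the series converges to -5 there.

-5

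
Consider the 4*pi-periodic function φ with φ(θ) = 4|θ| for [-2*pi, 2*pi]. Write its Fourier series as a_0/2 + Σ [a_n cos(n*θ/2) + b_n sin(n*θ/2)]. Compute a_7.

-32/(49*pi)

a_7 = (1/(2*pi)) ∫_{-2*pi}^{2*pi} φ(θ) cos(7*θ/2) dθ.
φ is even and cos(7*θ/2) is even, so the integrand is even and a_7 = 1/pi ∫_0^{2*pi} φ(θ) cos(7*θ/2) dθ.
Integrating by parts (boundary term plus one more integral), an antiderivative of (4*θ) cos(7*θ/2) is 8*θ*sin(7*θ/2)/7 + 16*cos(7*θ/2)/49; evaluating from 0 to 2*pi: ∫_{0}^{2*pi} (4*θ) cos(7*θ/2) dθ = (-16/49) - (16/49) = -32/49.
Hence a_7 = (1/pi)·(-32/49) = -32/(49*pi).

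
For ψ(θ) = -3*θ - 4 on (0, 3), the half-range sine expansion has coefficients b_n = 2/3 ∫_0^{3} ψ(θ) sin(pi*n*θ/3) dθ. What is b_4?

9/(2*pi)

b_4 = 2/3 ∫_0^{3} (-3*θ - 4) sin(4*pi*θ/3) dθ.
Integrating by parts (boundary term plus one more integral), an antiderivative of (-3*θ - 4) sin(4*pi*θ/3) is 9*θ*cos(4*pi*θ/3)/(4*pi) - 27*sin(4*pi*θ/3)/(16*pi**2) + 3*cos(4*pi*θ/3)/pi; evaluating from 0 to 3: ∫_{0}^{3} (-3*θ - 4) sin(4*pi*θ/3) dθ = (39/(4*pi)) - (3/pi) = 27/(4*pi).
Hence b_4 = (2/3)·(27/(4*pi)) = 9/(2*pi).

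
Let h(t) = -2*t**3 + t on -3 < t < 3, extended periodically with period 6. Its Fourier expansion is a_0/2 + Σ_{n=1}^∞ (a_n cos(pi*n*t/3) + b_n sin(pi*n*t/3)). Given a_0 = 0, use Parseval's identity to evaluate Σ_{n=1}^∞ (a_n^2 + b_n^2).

24834/35

Parseval: a_0^2/2 + Σ_{n≥1} (a_n^2+b_n^2) = 1/3 ∫_{-3}^{3} h(t)^2 dt = 24834/35.
Subtract a_0^2/2 = 0: Σ (a_n^2+b_n^2) = 24834/35.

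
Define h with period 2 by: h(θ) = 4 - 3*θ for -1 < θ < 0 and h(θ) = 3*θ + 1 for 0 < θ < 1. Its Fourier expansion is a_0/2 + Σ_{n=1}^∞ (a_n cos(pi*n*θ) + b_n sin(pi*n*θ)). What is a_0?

a_0 = ∫_{-1}^{1} h(θ) dθ = 8.

8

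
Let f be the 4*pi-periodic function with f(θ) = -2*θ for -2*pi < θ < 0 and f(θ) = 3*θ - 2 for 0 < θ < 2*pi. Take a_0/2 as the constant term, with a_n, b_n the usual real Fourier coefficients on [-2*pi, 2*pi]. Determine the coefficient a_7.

-20/(49*pi)

a_7 = (1/(2*pi)) ∫_{-2*pi}^{2*pi} f(θ) cos(7*θ/2) dθ.
Split the integral at the breakpoints.
Integrating by parts (boundary term plus one more integral), an antiderivative of (-2*θ) cos(7*θ/2) is -4*θ*sin(7*θ/2)/7 - 8*cos(7*θ/2)/49; evaluating from -2*pi to 0: ∫_{-2*pi}^{0} (-2*θ) cos(7*θ/2) dθ = (-8/49) - (8/49) = -16/49.
Integrating by parts (boundary term plus one more integral), an antiderivative of (3*θ - 2) cos(7*θ/2) is 6*θ*sin(7*θ/2)/7 - 4*sin(7*θ/2)/7 + 12*cos(7*θ/2)/49; evaluating from 0 to 2*pi: ∫_{0}^{2*pi} (3*θ - 2) cos(7*θ/2) dθ = (-12/49) - (12/49) = -24/49.
Summing the pieces and multiplying by (1/(2*pi)) gives a_7 = -20/(49*pi).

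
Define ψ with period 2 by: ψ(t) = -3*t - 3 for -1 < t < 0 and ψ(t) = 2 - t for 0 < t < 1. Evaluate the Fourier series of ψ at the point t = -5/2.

t = -5/2 differs from t = -1/2 by -1 full period(s), and the series is 2-periodic.
ψ is continuous at t = -1/2 with value -3/2, so the series converges to -3/2 there.

-3/2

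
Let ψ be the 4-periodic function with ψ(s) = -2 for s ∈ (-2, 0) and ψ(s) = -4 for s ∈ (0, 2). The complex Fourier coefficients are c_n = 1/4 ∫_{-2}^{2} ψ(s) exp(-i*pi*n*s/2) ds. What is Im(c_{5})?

Since ψ is real-valued, Im(c_{5}) = -1/4 ∫_{-2}^{2} ψ(s) sin(5*pi*s/2) ds = -b_{5}/2.
Split the integral at the breakpoints.
Directly, an antiderivative of (-2) sin(5*pi*s/2) is 4*cos(5*pi*s/2)/(5*pi); evaluating from -2 to 0: ∫_{-2}^{0} (-2) sin(5*pi*s/2) ds = (4/(5*pi)) - (-4/(5*pi)) = 8/(5*pi).
Directly, an antiderivative of (-4) sin(5*pi*s/2) is 8*cos(5*pi*s/2)/(5*pi); evaluating from 0 to 2: ∫_{0}^{2} (-4) sin(5*pi*s/2) ds = (-8/(5*pi)) - (8/(5*pi)) = -16/(5*pi).
So ∫_{-2}^{2} ψ(s) sin(5*pi*s/2) ds = -8/(5*pi).
Hence Im(c_{5}) = (-1/4)·(-8/(5*pi)) = 2/(5*pi).

2/(5*pi)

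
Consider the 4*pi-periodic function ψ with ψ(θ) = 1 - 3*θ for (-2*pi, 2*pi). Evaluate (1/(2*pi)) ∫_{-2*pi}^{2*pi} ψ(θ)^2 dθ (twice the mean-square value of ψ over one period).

(1/(2*pi)) ∫_{-2*pi}^{2*pi} ψ(θ)^2 dθ = (1/(2*pi)) · (4*pi + 48*pi**3) = 2 + 24*pi**2.

2 + 24*pi**2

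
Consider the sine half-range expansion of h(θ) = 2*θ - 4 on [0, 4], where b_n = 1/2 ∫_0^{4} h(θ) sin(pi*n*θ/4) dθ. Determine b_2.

b_2 = 1/2 ∫_0^{4} (2*θ - 4) sin(pi*θ/2) dθ.
Integrating by parts (boundary term plus one more integral), an antiderivative of (2*θ - 4) sin(pi*θ/2) is -4*θ*cos(pi*θ/2)/pi + 8*sin(pi*θ/2)/pi**2 + 8*cos(pi*θ/2)/pi; evaluating from 0 to 4: ∫_{0}^{4} (2*θ - 4) sin(pi*θ/2) dθ = (-8/pi) - (8/pi) = -16/pi.
Hence b_2 = (1/2)·(-16/pi) = -8/pi.

-8/pi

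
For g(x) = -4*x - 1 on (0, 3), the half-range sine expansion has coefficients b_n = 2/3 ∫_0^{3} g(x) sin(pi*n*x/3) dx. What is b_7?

b_7 = 2/3 ∫_0^{3} (-4*x - 1) sin(7*pi*x/3) dx.
Integrating by parts (boundary term plus one more integral), an antiderivative of (-4*x - 1) sin(7*pi*x/3) is 12*x*cos(7*pi*x/3)/(7*pi) - 36*sin(7*pi*x/3)/(49*pi**2) + 3*cos(7*pi*x/3)/(7*pi); evaluating from 0 to 3: ∫_{0}^{3} (-4*x - 1) sin(7*pi*x/3) dx = (-39/(7*pi)) - (3/(7*pi)) = -6/pi.
Hence b_7 = (2/3)·(-6/pi) = -4/pi.

-4/pi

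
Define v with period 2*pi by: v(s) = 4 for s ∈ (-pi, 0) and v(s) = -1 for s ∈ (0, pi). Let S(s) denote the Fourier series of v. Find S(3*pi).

s = 3*pi differs from s = -pi by 2 full period(s), and the series is 2*pi-periodic.
At s = -pi the one-sided limits are v(-pi^-) = -1 and v(-pi^+) = 4.
By Dirichlet's theorem the series converges to their average, [(-1) + (4)]/2 = 3/2.

3/2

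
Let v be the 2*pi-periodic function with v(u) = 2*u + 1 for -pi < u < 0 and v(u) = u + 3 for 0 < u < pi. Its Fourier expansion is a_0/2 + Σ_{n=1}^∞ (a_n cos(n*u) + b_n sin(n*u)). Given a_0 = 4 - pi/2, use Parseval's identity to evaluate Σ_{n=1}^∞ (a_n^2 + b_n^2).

2 + 3*pi + 37*pi**2/24

Parseval: a_0^2/2 + Σ_{n≥1} (a_n^2+b_n^2) = 1/pi ∫_{-pi}^{pi} v(u)^2 du = pi + 10 + 5*pi**2/3.
Subtract a_0^2/2 = (8 - pi)**2/8: Σ (a_n^2+b_n^2) = 2 + 3*pi + 37*pi**2/24.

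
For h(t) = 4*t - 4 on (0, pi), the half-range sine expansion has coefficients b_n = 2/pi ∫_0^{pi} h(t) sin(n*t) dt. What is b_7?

b_7 = 2/pi ∫_0^{pi} (4*t - 4) sin(7*t) dt.
Integrating by parts (boundary term plus one more integral), an antiderivative of (4*t - 4) sin(7*t) is -4*t*cos(7*t)/7 + 4*sin(7*t)/49 + 4*cos(7*t)/7; evaluating from 0 to pi: ∫_{0}^{pi} (4*t - 4) sin(7*t) dt = (-4/7 + 4*pi/7) - (4/7) = -8/7 + 4*pi/7.
Hence b_7 = (2/pi)·(-8/7 + 4*pi/7) = 8*(-2 + pi)/(7*pi).

8*(-2 + pi)/(7*pi)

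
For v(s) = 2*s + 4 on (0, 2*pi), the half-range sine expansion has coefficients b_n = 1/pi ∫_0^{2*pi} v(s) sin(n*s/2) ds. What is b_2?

-4

b_2 = 1/pi ∫_0^{2*pi} (2*s + 4) sin(s) ds.
Integrating by parts (boundary term plus one more integral), an antiderivative of (2*s + 4) sin(s) is -2*s*cos(s) + 2*sin(s) - 4*cos(s); evaluating from 0 to 2*pi: ∫_{0}^{2*pi} (2*s + 4) sin(s) ds = (-4*pi - 4) - (-4) = -4*pi.
Hence b_2 = (1/pi)·(-4*pi) = -4.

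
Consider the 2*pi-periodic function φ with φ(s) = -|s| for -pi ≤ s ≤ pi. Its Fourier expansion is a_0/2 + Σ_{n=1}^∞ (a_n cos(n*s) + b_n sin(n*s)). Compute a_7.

a_7 = 1/pi ∫_{-pi}^{pi} φ(s) cos(7*s) ds.
φ is even and cos(7*s) is even, so the integrand is even and a_7 = 2/pi ∫_0^{pi} φ(s) cos(7*s) ds.
Integrating by parts (boundary term plus one more integral), an antiderivative of (-s) cos(7*s) is -s*sin(7*s)/7 - cos(7*s)/49; evaluating from 0 to pi: ∫_{0}^{pi} (-s) cos(7*s) ds = (1/49) - (-1/49) = 2/49.
Hence a_7 = (2/pi)·(2/49) = 4/(49*pi).

4/(49*pi)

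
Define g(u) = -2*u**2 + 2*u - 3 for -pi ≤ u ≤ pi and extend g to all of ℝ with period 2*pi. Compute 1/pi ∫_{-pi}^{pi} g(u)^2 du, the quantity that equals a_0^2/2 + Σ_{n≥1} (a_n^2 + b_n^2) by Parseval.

1/pi ∫_{-pi}^{pi} g(u)^2 du = 1/pi · (2*pi*(135 + 80*pi**2 + 12*pi**4)/15) = 18 + 32*pi**2/3 + 8*pi**4/5.

18 + 32*pi**2/3 + 8*pi**4/5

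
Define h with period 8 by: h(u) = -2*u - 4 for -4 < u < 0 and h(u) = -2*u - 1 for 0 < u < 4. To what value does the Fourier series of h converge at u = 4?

-5/2

u = 4 differs from u = -4 by 1 full period(s), and the series is 8-periodic.
At u = -4 the one-sided limits are h(-4^-) = -9 and h(-4^+) = 4.
By Dirichlet's theorem the series converges to their average, [(-9) + (4)]/2 = -5/2.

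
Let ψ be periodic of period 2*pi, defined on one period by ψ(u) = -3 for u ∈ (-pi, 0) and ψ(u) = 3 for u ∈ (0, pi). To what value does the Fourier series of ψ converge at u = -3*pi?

0

u = -3*pi differs from u = pi by -2 full period(s), and the series is 2*pi-periodic.
At u = pi the one-sided limits are ψ(pi^-) = 3 and ψ(pi^+) = -3.
By Dirichlet's theorem the series converges to their average, [(3) + (-3)]/2 = 0.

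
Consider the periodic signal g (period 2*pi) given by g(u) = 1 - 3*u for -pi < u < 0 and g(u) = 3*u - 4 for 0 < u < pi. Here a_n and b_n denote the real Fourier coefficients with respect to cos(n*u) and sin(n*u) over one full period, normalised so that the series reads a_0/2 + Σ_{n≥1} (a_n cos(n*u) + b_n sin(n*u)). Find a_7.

-12/(49*pi)

a_7 = 1/pi ∫_{-pi}^{pi} g(u) cos(7*u) du.
Split the integral at the breakpoints.
Integrating by parts (boundary term plus one more integral), an antiderivative of (1 - 3*u) cos(7*u) is -3*u*sin(7*u)/7 + sin(7*u)/7 - 3*cos(7*u)/49; evaluating from -pi to 0: ∫_{-pi}^{0} (1 - 3*u) cos(7*u) du = (-3/49) - (3/49) = -6/49.
Integrating by parts (boundary term plus one more integral), an antiderivative of (3*u - 4) cos(7*u) is 3*u*sin(7*u)/7 - 4*sin(7*u)/7 + 3*cos(7*u)/49; evaluating from 0 to pi: ∫_{0}^{pi} (3*u - 4) cos(7*u) du = (-3/49) - (3/49) = -6/49.
Summing the pieces and multiplying by (1/pi) gives a_7 = -12/(49*pi).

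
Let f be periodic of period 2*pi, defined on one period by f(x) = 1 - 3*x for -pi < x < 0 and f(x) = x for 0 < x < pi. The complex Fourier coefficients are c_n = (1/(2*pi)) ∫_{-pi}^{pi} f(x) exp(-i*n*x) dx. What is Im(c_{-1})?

(-pi - 1)/pi

Since f is real-valued, Im(c_{-1}) = -(1/(2*pi)) ∫_{-pi}^{pi} f(x) sin(-x) dx = b_{1}/2.
Split the integral at the breakpoints.
Integrating by parts (boundary term plus one more integral), an antiderivative of (1 - 3*x) sin(-x) is -3*x*cos(x) + 3*sin(x) + cos(x); evaluating from -pi to 0: ∫_{-pi}^{0} (1 - 3*x) sin(-x) dx = (1) - (-3*pi - 1) = 2 + 3*pi.
Integrating by parts (boundary term plus one more integral), an antiderivative of (x) sin(-x) is x*cos(x) - sin(x); evaluating from 0 to pi: ∫_{0}^{pi} (x) sin(-x) dx = (-pi) - (0) = -pi.
So ∫_{-pi}^{pi} f(x) sin(-x) dx = 2 + 2*pi.
Hence Im(c_{-1}) = (-1/(2*pi))·(2 + 2*pi) = (-pi - 1)/pi.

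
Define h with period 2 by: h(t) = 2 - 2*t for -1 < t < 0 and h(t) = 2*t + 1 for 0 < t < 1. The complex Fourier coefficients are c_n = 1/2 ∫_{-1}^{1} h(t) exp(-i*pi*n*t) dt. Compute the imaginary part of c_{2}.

Since h is real-valued, Im(c_{2}) = -1/2 ∫_{-1}^{1} h(t) sin(2*pi*t) dt = -b_{2}/2.
Split the integral at the breakpoints.
Integrating by parts (boundary term plus one more integral), an antiderivative of (2 - 2*t) sin(2*pi*t) is t*cos(2*pi*t)/pi - sin(2*pi*t)/(2*pi**2) - cos(2*pi*t)/pi; evaluating from -1 to 0: ∫_{-1}^{0} (2 - 2*t) sin(2*pi*t) dt = (-1/pi) - (-2/pi) = 1/pi.
Integrating by parts (boundary term plus one more integral), an antiderivative of (2*t + 1) sin(2*pi*t) is -t*cos(2*pi*t)/pi + sin(2*pi*t)/(2*pi**2) - cos(2*pi*t)/(2*pi); evaluating from 0 to 1: ∫_{0}^{1} (2*t + 1) sin(2*pi*t) dt = (-3/(2*pi)) - (-1/(2*pi)) = -1/pi.
So ∫_{-1}^{1} h(t) sin(2*pi*t) dt = 0.
Hence Im(c_{2}) = (-1/2)·(0) = 0.

0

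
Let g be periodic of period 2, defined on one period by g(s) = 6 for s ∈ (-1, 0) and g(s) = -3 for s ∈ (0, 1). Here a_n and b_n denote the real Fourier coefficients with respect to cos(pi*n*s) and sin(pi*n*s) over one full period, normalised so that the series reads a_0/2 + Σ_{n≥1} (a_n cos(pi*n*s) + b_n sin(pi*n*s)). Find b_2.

b_2 = ∫_{-1}^{1} g(s) sin(2*pi*s) ds.
Split the integral at the breakpoints.
Directly, an antiderivative of (6) sin(2*pi*s) is -3*cos(2*pi*s)/pi; evaluating from -1 to 0: ∫_{-1}^{0} (6) sin(2*pi*s) ds = (-3/pi) - (-3/pi) = 0.
Directly, an antiderivative of (-3) sin(2*pi*s) is 3*cos(2*pi*s)/(2*pi); evaluating from 0 to 1: ∫_{0}^{1} (-3) sin(2*pi*s) ds = (3/(2*pi)) - (3/(2*pi)) = 0.
Summing the pieces gives b_2 = 0.

0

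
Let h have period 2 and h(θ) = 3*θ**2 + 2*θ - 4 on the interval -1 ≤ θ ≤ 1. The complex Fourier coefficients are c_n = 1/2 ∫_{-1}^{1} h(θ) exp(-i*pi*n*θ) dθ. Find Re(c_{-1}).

-6/pi**2

Since h is real-valued, Re(c_{-1}) = 1/2 ∫_{-1}^{1} h(θ) cos(-pi*θ) dθ = a_{1}/2.
Integrating by parts twice (tabular method), an antiderivative of (3*θ**2 + 2*θ - 4) cos(-pi*θ) is 3*θ**2*sin(pi*θ)/pi + 2*θ*sin(pi*θ)/pi + 6*θ*cos(pi*θ)/pi**2 - 4*sin(pi*θ)/pi - 6*sin(pi*θ)/pi**3 + 2*cos(pi*θ)/pi**2; evaluating from -1 to 1: ∫_{-1}^{1} (3*θ**2 + 2*θ - 4) cos(-pi*θ) dθ = (-8/pi**2) - (4/pi**2) = -12/pi**2.
Hence Re(c_{-1}) = (1/2)·(-12/pi**2) = -6/pi**2.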